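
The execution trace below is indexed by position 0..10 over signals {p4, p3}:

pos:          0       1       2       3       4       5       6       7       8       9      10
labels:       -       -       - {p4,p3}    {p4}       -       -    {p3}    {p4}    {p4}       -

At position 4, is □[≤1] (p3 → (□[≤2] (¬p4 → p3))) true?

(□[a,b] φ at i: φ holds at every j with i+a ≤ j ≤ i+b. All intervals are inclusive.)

Check (p3 → (□[≤2] (¬p4 → p3))) at every j in [4,5]:
  j=4: antecedent false → ✓
  j=5: antecedent false → ✓
All positions satisfy it → formula holds.

Yes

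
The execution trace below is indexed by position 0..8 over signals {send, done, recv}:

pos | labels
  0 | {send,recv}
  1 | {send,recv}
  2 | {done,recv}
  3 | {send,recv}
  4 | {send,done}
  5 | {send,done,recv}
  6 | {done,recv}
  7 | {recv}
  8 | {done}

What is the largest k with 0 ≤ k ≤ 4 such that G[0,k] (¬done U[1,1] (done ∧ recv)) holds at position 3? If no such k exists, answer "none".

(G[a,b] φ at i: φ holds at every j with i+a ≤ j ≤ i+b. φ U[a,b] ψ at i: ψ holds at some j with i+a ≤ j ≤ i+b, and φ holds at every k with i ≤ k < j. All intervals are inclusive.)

none

(¬done U[1,1] (done ∧ recv)) must hold from j=3 onward; find where it first fails.
  j=3: fails → no k works.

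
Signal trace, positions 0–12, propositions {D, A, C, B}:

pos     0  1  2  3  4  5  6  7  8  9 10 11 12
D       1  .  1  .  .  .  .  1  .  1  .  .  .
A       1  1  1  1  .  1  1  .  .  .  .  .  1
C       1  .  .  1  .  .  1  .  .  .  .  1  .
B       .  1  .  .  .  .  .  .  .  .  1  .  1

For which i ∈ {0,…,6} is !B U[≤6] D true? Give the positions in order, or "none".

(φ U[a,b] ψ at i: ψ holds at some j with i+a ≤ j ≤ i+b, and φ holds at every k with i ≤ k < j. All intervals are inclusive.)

Evaluate at each i in [0,6]:
  i=0: ✓ (rhs at j=0)
  i=1: ✗ (lhs fails at k=1 before rhs at j=2)
  i=2: ✓ (rhs at j=2)
  i=3: ✓ (rhs at j=7; lhs holds on [3,6])
  i=4: ✓ (rhs at j=7; lhs holds on [4,6])
  i=5: ✓ (rhs at j=7; lhs holds on [5,6])
  i=6: ✓ (rhs at j=7; lhs holds on [6,6])

0, 2, 3, 4, 5, 6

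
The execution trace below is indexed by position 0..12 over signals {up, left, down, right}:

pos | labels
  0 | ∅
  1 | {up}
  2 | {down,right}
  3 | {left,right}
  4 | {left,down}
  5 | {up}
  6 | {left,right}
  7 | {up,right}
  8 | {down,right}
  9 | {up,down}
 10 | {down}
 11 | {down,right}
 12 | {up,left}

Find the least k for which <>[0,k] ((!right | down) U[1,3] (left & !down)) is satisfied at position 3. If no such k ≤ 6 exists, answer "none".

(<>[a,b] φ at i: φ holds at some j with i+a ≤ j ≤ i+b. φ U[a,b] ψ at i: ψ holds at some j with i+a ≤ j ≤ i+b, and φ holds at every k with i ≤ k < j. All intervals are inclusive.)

Scan j = 3,4,… for ((!right | down) U[1,3] (left & !down)):
  j=3: fails
  j=4: holds
First hit at j=4, so smallest k = 4-3 = 1.

1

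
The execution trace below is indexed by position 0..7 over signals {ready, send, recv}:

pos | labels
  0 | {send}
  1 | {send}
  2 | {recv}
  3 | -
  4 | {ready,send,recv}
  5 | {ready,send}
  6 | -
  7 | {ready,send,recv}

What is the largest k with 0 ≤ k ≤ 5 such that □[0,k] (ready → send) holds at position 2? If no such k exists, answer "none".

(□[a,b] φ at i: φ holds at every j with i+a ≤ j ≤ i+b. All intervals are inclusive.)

5

(ready → send) must hold from j=2 onward; find where it first fails.
  j=2: holds
  j=3: holds
  j=4: holds
  j=5: holds
  j=6: holds
  j=7: holds
Holds through j=7; largest k = 5.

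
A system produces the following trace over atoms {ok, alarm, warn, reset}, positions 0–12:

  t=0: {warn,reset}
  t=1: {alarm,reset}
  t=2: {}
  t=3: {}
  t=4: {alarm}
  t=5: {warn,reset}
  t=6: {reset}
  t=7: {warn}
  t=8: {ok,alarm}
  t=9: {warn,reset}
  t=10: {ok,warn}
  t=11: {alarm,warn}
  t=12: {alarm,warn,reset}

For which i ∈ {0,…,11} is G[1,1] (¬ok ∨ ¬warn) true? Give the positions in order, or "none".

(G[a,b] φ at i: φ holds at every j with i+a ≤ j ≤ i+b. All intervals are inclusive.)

0, 1, 2, 3, 4, 5, 6, 7, 8, 10, 11

Evaluate at each i in [0,11]:
  i=0: ✓ (all of [1,1])
  i=1: ✓ (all of [2,2])
  i=2: ✓ (all of [3,3])
  i=3: ✓ (all of [4,4])
  i=4: ✓ (all of [5,5])
  i=5: ✓ (all of [6,6])
  i=6: ✓ (all of [7,7])
  i=7: ✓ (all of [8,8])
  i=8: ✓ (all of [9,9])
  i=9: ✗ (fails at j=10)
  i=10: ✓ (all of [11,11])
  i=11: ✓ (all of [12,12])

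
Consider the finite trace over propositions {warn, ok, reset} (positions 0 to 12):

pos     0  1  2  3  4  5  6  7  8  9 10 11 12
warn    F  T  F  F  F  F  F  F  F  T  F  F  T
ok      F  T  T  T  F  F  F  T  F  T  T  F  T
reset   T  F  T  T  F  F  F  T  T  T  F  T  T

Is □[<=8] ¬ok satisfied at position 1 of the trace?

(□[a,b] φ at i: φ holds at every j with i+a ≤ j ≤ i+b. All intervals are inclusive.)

No

Check ¬ok at every j in [1,9]:
  j=1: false
  j=2: false
  j=3: false
  j=4: true
  j=5: true
  j=6: true
  j=7: false
  j=8: true
  j=9: false
Fails at j=1 → formula fails.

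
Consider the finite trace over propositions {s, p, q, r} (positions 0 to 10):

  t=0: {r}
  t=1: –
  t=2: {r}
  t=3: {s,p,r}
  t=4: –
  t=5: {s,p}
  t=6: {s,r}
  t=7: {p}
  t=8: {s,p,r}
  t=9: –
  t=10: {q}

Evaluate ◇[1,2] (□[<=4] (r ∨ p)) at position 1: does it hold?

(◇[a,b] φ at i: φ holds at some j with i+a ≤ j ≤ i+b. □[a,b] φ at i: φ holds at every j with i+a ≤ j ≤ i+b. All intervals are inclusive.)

Check □[<=4] (r ∨ p) at each j in [2,3]:
  j=2: fails at 4
  j=3: fails at 4
No position in the window satisfies it → formula fails.

Does not hold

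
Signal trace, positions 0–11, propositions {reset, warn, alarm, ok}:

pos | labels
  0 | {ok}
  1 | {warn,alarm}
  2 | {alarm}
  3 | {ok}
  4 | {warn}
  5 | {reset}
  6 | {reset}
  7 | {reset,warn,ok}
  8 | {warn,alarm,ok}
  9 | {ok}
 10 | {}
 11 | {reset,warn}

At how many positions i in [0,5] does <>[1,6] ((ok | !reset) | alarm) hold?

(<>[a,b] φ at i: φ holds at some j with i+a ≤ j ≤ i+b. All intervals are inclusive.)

6

Evaluate at each i in [0,5]:
  i=0: ✓ (witness j=1)
  i=1: ✓ (witness j=2)
  i=2: ✓ (witness j=3)
  i=3: ✓ (witness j=4)
  i=4: ✓ (witness j=7)
  i=5: ✓ (witness j=7)
Positions where it holds: {0, 1, 2, 3, 4, 5} → 6.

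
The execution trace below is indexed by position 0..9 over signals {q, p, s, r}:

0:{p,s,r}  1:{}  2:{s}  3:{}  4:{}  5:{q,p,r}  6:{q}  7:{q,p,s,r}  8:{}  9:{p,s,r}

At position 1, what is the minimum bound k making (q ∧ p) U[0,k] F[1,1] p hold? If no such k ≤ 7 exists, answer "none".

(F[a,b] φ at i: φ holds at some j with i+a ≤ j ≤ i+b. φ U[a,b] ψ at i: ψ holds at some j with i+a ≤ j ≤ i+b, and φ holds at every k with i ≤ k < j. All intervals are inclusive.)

Need earliest j ≥ 1 with F[1,1] p, and (q ∧ p) at every k in [1,j-1].
  j=1: rhs fails.
  j=2: rhs fails.
  j=3: rhs fails.
  j=4: rhs holds but lhs fails at k=1.
  j=5: rhs fails.
  j=6: rhs holds but lhs fails at k=1.
  j=7: rhs fails.
  j=8: rhs holds but lhs fails at k=1.
No witness within the range → none.

none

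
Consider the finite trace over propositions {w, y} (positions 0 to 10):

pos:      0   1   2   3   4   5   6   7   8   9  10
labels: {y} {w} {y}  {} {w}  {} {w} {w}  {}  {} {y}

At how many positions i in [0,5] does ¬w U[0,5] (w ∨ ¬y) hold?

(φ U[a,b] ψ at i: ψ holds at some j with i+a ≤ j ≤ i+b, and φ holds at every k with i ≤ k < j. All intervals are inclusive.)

Evaluate at each i in [0,5]:
  i=0: ✓ (rhs at j=1; lhs holds on [0,0])
  i=1: ✓ (rhs at j=1)
  i=2: ✓ (rhs at j=3; lhs holds on [2,2])
  i=3: ✓ (rhs at j=3)
  i=4: ✓ (rhs at j=4)
  i=5: ✓ (rhs at j=5)
Positions where it holds: {0, 1, 2, 3, 4, 5} → 6.

6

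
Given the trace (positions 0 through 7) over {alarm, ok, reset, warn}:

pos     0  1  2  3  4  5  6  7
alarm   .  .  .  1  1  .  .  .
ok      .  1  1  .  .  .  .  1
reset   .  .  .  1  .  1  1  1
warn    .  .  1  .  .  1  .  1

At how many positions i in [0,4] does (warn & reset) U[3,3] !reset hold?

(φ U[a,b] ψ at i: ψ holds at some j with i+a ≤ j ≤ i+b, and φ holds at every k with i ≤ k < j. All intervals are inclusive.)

0

Evaluate at each i in [0,4]:
  i=0: ✗ (no rhs in [3,3])
  i=1: ✗ (lhs fails at k=1 before rhs at j=4)
  i=2: ✗ (no rhs in [5,5])
  i=3: ✗ (no rhs in [6,6])
  i=4: ✗ (no rhs in [7,7])
Positions where it holds: {} → 0.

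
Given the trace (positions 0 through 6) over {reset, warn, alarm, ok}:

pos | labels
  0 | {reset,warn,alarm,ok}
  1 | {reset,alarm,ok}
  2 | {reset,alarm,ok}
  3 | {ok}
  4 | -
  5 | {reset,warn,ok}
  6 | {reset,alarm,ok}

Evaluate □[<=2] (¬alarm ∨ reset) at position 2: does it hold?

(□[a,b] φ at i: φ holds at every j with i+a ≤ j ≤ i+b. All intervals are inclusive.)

Yes

Check (¬alarm ∨ reset) at every j in [2,4]:
  j=2: true
  j=3: true
  j=4: true
All positions satisfy it → formula holds.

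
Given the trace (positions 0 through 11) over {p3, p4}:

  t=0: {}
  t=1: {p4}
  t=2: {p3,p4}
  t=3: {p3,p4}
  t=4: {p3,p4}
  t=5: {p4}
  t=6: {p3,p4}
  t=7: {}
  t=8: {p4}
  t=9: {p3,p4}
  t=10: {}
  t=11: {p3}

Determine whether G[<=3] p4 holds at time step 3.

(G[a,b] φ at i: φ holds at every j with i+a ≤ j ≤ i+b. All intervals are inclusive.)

Holds

Check p4 at every j in [3,6]:
  j=3: true
  j=4: true
  j=5: true
  j=6: true
All positions satisfy it → formula holds.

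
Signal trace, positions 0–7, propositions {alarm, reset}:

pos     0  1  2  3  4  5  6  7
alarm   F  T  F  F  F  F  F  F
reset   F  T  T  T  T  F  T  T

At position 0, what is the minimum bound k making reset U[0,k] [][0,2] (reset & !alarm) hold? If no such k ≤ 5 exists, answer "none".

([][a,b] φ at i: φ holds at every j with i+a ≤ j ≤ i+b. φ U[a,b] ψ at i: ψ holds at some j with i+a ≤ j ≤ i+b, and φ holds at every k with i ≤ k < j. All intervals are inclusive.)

Need earliest j ≥ 0 with [][0,2] (reset & !alarm), and reset at every k in [0,j-1].
  j=0: rhs fails.
  j=1: rhs fails.
  j=2: rhs holds but lhs fails at k=0.
  j=3: rhs fails.
  j=4: rhs fails.
  j=5: rhs fails.
No witness within the range → none.

none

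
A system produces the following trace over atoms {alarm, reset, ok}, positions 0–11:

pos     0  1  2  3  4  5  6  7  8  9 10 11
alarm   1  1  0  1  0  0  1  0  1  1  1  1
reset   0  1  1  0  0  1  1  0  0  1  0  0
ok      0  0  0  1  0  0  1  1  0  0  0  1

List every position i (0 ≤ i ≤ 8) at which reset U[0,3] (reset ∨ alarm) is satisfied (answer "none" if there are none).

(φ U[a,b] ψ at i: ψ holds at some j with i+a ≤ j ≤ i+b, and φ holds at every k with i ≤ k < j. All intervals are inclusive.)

Evaluate at each i in [0,8]:
  i=0: ✓ (rhs at j=0)
  i=1: ✓ (rhs at j=1)
  i=2: ✓ (rhs at j=2)
  i=3: ✓ (rhs at j=3)
  i=4: ✗ (lhs fails at k=4 before rhs at j=5)
  i=5: ✓ (rhs at j=5)
  i=6: ✓ (rhs at j=6)
  i=7: ✗ (lhs fails at k=7 before rhs at j=8)
  i=8: ✓ (rhs at j=8)

0, 1, 2, 3, 5, 6, 8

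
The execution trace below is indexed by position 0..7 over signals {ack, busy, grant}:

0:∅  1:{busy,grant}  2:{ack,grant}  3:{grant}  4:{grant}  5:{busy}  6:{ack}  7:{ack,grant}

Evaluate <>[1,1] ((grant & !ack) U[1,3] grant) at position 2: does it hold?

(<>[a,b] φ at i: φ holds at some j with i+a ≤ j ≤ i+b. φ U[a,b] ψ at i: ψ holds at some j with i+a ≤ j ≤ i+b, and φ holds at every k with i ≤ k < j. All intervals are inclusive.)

Yes

Check ((grant & !ack) U[1,3] grant) at each j in [3,3]:
  j=3: holds
Found at j=3 → formula holds.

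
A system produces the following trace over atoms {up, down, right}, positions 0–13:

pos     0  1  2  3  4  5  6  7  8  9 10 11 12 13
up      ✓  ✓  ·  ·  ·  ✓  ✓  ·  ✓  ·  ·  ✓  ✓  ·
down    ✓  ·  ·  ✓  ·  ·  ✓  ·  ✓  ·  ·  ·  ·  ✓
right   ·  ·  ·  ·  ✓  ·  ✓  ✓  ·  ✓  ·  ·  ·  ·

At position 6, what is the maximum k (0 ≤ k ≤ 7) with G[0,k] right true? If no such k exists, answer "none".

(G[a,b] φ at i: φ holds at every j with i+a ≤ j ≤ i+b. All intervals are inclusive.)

1

right must hold from j=6 onward; find where it first fails.
  j=6: holds
  j=7: holds
  j=8: fails
Holds on [6,7], so largest k = 1.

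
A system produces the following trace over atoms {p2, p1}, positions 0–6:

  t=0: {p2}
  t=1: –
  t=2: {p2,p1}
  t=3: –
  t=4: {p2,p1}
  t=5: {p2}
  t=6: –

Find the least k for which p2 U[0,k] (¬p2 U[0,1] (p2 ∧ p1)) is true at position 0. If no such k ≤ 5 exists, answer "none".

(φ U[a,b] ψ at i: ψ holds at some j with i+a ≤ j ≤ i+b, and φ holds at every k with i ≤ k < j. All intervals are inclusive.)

Need earliest j ≥ 0 with (¬p2 U[0,1] (p2 ∧ p1)), and p2 at every k in [0,j-1].
  j=0: rhs fails.
  j=1: rhs holds; lhs holds on [0,0]. k = 1.

1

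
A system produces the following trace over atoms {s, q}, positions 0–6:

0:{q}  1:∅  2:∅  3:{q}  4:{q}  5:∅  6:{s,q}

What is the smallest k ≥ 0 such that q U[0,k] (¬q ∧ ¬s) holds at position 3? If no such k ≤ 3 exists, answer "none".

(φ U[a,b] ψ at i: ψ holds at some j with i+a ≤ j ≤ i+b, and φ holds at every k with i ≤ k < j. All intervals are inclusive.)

2

Need earliest j ≥ 3 with (¬q ∧ ¬s), and q at every k in [3,j-1].
  j=3: rhs fails.
  j=4: rhs fails.
  j=5: rhs holds; lhs holds on [3,4]. k = 2.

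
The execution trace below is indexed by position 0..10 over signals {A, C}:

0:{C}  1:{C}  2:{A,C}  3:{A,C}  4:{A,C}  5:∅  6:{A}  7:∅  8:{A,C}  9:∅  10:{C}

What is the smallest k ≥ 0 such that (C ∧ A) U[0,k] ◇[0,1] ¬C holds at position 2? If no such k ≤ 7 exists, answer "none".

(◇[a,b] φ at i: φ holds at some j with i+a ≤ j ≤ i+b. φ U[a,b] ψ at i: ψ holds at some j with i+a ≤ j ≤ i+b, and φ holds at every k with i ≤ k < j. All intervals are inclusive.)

2

Need earliest j ≥ 2 with ◇[0,1] ¬C, and (C ∧ A) at every k in [2,j-1].
  j=2: rhs fails.
  j=3: rhs fails.
  j=4: rhs holds; lhs holds on [2,3]. k = 2.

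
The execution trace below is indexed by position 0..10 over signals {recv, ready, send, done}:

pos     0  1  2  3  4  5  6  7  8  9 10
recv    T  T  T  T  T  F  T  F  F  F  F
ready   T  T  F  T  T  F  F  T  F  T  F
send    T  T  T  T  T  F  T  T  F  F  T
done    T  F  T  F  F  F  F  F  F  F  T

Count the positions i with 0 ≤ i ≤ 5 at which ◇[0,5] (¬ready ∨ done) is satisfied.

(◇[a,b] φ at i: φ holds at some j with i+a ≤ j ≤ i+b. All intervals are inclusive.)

6

Evaluate at each i in [0,5]:
  i=0: ✓ (witness j=0)
  i=1: ✓ (witness j=2)
  i=2: ✓ (witness j=2)
  i=3: ✓ (witness j=5)
  i=4: ✓ (witness j=5)
  i=5: ✓ (witness j=5)
Positions where it holds: {0, 1, 2, 3, 4, 5} → 6.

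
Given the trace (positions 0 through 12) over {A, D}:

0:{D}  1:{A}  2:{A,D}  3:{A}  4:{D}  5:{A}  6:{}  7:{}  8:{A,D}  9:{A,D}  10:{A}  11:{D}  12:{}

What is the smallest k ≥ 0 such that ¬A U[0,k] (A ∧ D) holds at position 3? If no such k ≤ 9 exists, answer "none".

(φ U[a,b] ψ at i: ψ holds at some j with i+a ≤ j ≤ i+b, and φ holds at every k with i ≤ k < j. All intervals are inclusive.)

none

Need earliest j ≥ 3 with (A ∧ D), and ¬A at every k in [3,j-1].
  j=3: rhs fails.
  j=4: rhs fails.
  j=5: rhs fails.
  j=6: rhs fails.
  j=7: rhs fails.
  j=8: rhs holds but lhs fails at k=3.
  j=9: rhs holds but lhs fails at k=3.
  j=10: rhs fails.
  j=11: rhs fails.
  j=12: rhs fails.
No witness within the range → none.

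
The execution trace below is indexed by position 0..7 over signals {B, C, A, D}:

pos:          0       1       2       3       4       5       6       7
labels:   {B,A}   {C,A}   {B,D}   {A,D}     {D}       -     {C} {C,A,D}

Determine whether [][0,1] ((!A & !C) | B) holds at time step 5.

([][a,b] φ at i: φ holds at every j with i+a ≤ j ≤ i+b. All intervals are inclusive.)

Does not hold

Check ((!A & !C) | B) at every j in [5,6]:
  j=5: true
  j=6: false
Fails at j=6 → formula fails.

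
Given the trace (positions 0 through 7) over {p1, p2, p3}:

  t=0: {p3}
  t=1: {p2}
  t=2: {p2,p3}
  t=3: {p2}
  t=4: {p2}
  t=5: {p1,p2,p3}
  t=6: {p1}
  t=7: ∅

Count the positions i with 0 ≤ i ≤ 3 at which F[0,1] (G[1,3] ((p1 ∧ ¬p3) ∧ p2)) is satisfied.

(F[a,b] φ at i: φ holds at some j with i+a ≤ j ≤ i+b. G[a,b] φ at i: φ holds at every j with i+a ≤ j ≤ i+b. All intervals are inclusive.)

0

Evaluate at each i in [0,3]:
  i=0: ✗ (none in [0,1])
  i=1: ✗ (none in [1,2])
  i=2: ✗ (none in [2,3])
  i=3: ✗ (none in [3,4])
Positions where it holds: {} → 0.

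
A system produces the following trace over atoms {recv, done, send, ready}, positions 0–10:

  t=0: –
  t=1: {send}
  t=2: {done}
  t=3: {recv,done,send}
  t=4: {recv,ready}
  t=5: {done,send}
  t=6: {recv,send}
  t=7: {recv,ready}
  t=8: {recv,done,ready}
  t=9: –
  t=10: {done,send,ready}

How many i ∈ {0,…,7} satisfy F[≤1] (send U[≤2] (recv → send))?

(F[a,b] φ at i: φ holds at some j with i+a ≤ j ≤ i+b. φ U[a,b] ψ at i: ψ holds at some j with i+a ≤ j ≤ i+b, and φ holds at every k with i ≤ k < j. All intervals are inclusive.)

7

Evaluate at each i in [0,7]:
  i=0: ✓ (witness j=0)
  i=1: ✓ (witness j=1)
  i=2: ✓ (witness j=2)
  i=3: ✓ (witness j=3)
  i=4: ✓ (witness j=5)
  i=5: ✓ (witness j=5)
  i=6: ✓ (witness j=6)
  i=7: ✗ (none in [7,8])
Positions where it holds: {0, 1, 2, 3, 4, 5, 6} → 7.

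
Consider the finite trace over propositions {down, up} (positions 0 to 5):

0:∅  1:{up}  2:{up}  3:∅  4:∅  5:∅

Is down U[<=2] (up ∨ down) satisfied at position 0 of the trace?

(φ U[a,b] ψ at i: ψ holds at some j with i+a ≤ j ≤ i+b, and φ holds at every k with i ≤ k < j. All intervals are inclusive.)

Need some j in [0,2] with (up ∨ down), and down at every k in [0,j-1].
  j=0: (up ∨ down) false.
  j=1: (up ∨ down) holds, but down fails at k=0 → not this j.
  j=2: (up ∨ down) holds, but down fails at k=0 → not this j.
No j in the window works → until fails.

False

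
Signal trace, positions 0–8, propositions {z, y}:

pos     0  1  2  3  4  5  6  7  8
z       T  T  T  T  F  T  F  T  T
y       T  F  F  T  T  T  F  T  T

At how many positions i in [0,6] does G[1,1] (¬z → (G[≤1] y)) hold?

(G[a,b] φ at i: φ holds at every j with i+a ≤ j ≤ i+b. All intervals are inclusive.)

Evaluate at each i in [0,6]:
  i=0: ✓ (all of [1,1])
  i=1: ✓ (all of [2,2])
  i=2: ✓ (all of [3,3])
  i=3: ✓ (all of [4,4])
  i=4: ✓ (all of [5,5])
  i=5: ✗ (fails at j=6)
  i=6: ✓ (all of [7,7])
Positions where it holds: {0, 1, 2, 3, 4, 6} → 6.

6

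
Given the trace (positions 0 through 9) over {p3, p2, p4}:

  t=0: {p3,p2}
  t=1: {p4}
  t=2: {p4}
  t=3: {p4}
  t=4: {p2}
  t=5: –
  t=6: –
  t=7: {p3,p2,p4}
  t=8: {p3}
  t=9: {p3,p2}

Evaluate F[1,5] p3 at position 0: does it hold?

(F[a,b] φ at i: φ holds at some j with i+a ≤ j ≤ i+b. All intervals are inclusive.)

Check p3 at each j in [1,5]:
  j=1: false
  j=2: false
  j=3: false
  j=4: false
  j=5: false
No position in the window satisfies it → formula fails.

No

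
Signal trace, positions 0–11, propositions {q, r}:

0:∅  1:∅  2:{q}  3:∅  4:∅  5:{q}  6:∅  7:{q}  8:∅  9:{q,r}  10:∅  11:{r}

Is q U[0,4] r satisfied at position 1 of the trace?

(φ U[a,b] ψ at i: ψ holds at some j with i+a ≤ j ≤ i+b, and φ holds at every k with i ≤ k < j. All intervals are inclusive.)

No

Need some j in [1,5] with r, and q at every k in [1,j-1].
  j=1: r false.
  j=2: r false.
  j=3: r false.
  j=4: r false.
  j=5: r false.
No j in the window works → until fails.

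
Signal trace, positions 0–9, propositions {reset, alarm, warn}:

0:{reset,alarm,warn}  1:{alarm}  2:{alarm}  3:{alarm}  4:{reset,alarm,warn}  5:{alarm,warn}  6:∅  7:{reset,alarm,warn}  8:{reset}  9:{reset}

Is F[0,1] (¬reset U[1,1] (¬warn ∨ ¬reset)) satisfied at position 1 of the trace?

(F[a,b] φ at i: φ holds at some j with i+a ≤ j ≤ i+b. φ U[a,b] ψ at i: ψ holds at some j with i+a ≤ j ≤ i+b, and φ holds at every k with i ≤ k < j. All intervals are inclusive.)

Check (¬reset U[1,1] (¬warn ∨ ¬reset)) at each j in [1,2]:
  j=1: holds
  j=2: holds
Found at j=1 → formula holds.

Holds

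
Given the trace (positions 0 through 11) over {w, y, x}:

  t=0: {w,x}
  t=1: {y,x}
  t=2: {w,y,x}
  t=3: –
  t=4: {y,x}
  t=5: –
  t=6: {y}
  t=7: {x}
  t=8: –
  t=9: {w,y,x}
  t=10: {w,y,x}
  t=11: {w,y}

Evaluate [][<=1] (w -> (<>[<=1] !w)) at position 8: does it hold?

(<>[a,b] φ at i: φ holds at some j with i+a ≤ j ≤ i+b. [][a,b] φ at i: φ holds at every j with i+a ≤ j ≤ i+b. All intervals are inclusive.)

False

Check (w -> (<>[<=1] !w)) at every j in [8,9]:
  j=8: antecedent false → ✓
  j=9: antecedent true; consequent fails (none in [9,10]) → ✗
Fails at j=9 → formula fails.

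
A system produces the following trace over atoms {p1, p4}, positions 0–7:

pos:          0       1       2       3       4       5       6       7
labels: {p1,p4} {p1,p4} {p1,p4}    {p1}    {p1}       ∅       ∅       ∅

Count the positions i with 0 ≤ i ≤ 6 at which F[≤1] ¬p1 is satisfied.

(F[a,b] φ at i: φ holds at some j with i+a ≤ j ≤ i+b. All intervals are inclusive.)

3

Evaluate at each i in [0,6]:
  i=0: ✗ (none in [0,1])
  i=1: ✗ (none in [1,2])
  i=2: ✗ (none in [2,3])
  i=3: ✗ (none in [3,4])
  i=4: ✓ (witness j=5)
  i=5: ✓ (witness j=5)
  i=6: ✓ (witness j=6)
Positions where it holds: {4, 5, 6} → 3.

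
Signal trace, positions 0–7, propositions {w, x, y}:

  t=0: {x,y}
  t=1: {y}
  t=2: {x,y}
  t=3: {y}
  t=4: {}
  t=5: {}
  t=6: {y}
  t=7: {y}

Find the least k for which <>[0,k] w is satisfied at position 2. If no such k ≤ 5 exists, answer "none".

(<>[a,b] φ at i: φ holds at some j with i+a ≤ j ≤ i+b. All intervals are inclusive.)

Scan j = 2,3,… for w:
  j=2: fails
  j=3: fails
  j=4: fails
  j=5: fails
  j=6: fails
  j=7: fails
No j in [2,7] satisfies it → none.

none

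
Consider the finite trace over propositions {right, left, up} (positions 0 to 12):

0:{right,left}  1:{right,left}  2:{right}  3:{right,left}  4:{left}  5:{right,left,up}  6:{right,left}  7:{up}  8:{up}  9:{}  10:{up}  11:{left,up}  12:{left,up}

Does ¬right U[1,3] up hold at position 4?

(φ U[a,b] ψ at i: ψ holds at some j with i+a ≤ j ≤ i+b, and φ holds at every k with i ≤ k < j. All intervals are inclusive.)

Need some j in [5,7] with up, and ¬right at every k in [4,j-1].
  j=5: up holds; ¬right holds at every k in [4,4] → satisfied.

Yes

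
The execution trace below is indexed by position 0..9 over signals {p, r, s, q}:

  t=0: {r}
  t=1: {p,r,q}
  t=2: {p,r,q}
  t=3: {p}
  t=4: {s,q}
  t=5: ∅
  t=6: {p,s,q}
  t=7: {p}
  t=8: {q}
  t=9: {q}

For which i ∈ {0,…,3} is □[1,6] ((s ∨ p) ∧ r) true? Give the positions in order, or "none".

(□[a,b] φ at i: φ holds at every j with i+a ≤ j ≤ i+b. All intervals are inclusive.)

none

Evaluate at each i in [0,3]:
  i=0: ✗ (fails at j=3)
  i=1: ✗ (fails at j=3)
  i=2: ✗ (fails at j=3)
  i=3: ✗ (fails at j=4)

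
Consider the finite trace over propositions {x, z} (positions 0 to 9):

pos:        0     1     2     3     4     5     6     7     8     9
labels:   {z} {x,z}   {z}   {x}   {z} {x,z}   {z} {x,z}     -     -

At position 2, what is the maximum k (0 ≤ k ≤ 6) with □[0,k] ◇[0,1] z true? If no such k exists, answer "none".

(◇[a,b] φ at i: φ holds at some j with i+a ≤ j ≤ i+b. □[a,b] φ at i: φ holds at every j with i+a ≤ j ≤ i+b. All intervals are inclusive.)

◇[0,1] z must hold from j=2 onward; find where it first fails.
  j=2: holds
  j=3: holds
  j=4: holds
  j=5: holds
  j=6: holds
  j=7: holds
  j=8: fails
Holds on [2,7], so largest k = 5.

5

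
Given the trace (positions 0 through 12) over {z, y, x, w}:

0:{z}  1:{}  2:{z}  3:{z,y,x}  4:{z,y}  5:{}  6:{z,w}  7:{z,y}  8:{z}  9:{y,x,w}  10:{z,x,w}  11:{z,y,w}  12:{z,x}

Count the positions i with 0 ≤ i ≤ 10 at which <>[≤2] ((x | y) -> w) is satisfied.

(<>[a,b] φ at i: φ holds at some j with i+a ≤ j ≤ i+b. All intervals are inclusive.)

Evaluate at each i in [0,10]:
  i=0: ✓ (witness j=0)
  i=1: ✓ (witness j=1)
  i=2: ✓ (witness j=2)
  i=3: ✓ (witness j=5)
  i=4: ✓ (witness j=5)
  i=5: ✓ (witness j=5)
  i=6: ✓ (witness j=6)
  i=7: ✓ (witness j=8)
  i=8: ✓ (witness j=8)
  i=9: ✓ (witness j=9)
  i=10: ✓ (witness j=10)
Positions where it holds: {0, 1, 2, 3, 4, 5, 6, 7, 8, 9, 10} → 11.

11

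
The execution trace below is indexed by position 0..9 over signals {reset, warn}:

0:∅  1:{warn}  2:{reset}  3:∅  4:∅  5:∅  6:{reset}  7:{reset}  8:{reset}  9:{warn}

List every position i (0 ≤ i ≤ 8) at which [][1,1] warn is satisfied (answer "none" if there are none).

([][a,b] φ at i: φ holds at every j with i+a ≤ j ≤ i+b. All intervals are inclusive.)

Evaluate at each i in [0,8]:
  i=0: ✓ (all of [1,1])
  i=1: ✗ (fails at j=2)
  i=2: ✗ (fails at j=3)
  i=3: ✗ (fails at j=4)
  i=4: ✗ (fails at j=5)
  i=5: ✗ (fails at j=6)
  i=6: ✗ (fails at j=7)
  i=7: ✗ (fails at j=8)
  i=8: ✓ (all of [9,9])

0, 8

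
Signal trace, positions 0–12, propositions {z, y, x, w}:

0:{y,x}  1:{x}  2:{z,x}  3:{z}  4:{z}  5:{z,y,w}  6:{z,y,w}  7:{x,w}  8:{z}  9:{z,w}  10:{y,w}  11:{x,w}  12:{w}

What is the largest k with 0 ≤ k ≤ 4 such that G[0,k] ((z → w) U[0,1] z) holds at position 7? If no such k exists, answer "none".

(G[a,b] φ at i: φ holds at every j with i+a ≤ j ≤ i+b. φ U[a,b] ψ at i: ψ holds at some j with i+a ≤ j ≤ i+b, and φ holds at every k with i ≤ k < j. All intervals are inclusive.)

2

((z → w) U[0,1] z) must hold from j=7 onward; find where it first fails.
  j=7: holds
  j=8: holds
  j=9: holds
  j=10: fails
Holds on [7,9], so largest k = 2.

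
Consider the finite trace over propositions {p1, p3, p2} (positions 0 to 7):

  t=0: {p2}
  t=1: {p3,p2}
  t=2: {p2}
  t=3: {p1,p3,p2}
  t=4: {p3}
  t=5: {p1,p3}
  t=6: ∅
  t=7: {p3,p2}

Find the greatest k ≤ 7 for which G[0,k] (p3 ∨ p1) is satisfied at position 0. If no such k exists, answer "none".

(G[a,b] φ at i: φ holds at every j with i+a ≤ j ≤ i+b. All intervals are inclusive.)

(p3 ∨ p1) must hold from j=0 onward; find where it first fails.
  j=0: fails → no k works.

none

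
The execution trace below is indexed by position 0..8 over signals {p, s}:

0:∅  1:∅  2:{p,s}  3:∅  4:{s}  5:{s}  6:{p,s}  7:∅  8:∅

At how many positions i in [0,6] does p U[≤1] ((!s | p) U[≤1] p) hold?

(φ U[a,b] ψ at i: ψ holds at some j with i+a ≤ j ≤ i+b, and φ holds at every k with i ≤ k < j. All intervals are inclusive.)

3

Evaluate at each i in [0,6]:
  i=0: ✗ (lhs fails at k=0 before rhs at j=1)
  i=1: ✓ (rhs at j=1)
  i=2: ✓ (rhs at j=2)
  i=3: ✗ (no rhs in [3,4])
  i=4: ✗ (no rhs in [4,5])
  i=5: ✗ (lhs fails at k=5 before rhs at j=6)
  i=6: ✓ (rhs at j=6)
Positions where it holds: {1, 2, 6} → 3.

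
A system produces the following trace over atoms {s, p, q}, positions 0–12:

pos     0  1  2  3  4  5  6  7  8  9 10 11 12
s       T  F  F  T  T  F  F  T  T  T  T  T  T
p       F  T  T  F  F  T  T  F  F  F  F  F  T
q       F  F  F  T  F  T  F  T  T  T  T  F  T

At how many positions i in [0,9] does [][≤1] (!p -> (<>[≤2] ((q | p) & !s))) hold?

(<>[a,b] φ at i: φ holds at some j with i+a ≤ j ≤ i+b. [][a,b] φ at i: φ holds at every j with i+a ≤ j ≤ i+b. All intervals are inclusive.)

Evaluate at each i in [0,9]:
  i=0: ✓ (all of [0,1])
  i=1: ✓ (all of [1,2])
  i=2: ✓ (all of [2,3])
  i=3: ✓ (all of [3,4])
  i=4: ✓ (all of [4,5])
  i=5: ✓ (all of [5,6])
  i=6: ✗ (fails at j=7)
  i=7: ✗ (fails at j=7)
  i=8: ✗ (fails at j=8)
  i=9: ✗ (fails at j=9)
Positions where it holds: {0, 1, 2, 3, 4, 5} → 6.

6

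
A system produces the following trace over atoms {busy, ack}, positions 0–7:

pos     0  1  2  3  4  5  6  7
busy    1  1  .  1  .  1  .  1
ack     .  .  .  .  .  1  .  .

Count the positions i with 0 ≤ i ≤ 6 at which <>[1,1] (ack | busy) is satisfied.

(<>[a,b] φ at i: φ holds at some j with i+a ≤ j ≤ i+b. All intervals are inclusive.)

4

Evaluate at each i in [0,6]:
  i=0: ✓ (witness j=1)
  i=1: ✗ (none in [2,2])
  i=2: ✓ (witness j=3)
  i=3: ✗ (none in [4,4])
  i=4: ✓ (witness j=5)
  i=5: ✗ (none in [6,6])
  i=6: ✓ (witness j=7)
Positions where it holds: {0, 2, 4, 6} → 4.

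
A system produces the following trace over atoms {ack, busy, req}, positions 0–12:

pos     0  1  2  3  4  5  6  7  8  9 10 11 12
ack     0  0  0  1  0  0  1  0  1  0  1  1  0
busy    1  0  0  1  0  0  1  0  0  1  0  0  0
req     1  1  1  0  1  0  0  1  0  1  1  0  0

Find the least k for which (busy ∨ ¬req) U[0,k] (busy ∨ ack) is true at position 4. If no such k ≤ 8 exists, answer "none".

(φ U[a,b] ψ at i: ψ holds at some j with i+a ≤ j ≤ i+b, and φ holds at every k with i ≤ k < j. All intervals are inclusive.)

Need earliest j ≥ 4 with (busy ∨ ack), and (busy ∨ ¬req) at every k in [4,j-1].
  j=4: rhs fails.
  j=5: rhs fails.
  j=6: rhs holds but lhs fails at k=4.
  j=7: rhs fails.
  j=8: rhs holds but lhs fails at k=4.
  j=9: rhs holds but lhs fails at k=4.
  j=10: rhs holds but lhs fails at k=4.
  j=11: rhs holds but lhs fails at k=4.
  j=12: rhs fails.
No witness within the range → none.

none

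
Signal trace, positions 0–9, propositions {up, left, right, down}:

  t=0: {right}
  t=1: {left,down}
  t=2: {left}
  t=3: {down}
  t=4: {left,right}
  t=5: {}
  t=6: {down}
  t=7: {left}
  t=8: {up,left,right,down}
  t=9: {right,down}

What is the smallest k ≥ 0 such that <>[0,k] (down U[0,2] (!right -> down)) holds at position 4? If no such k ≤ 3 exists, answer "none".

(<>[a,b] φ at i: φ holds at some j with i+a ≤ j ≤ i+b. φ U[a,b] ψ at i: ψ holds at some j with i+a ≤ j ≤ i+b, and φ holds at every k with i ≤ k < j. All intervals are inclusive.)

0

Scan j = 4,5,… for (down U[0,2] (!right -> down)):
  j=4: holds
First hit at j=4, so smallest k = 4-4 = 0.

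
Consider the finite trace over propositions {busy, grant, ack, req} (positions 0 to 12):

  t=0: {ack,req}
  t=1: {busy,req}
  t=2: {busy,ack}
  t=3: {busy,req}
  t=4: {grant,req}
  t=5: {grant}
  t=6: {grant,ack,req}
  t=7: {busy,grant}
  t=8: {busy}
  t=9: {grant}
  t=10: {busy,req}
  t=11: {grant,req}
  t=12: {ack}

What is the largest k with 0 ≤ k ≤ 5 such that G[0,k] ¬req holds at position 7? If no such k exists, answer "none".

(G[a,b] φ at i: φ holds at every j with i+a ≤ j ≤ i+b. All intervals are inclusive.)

2

¬req must hold from j=7 onward; find where it first fails.
  j=7: holds
  j=8: holds
  j=9: holds
  j=10: fails
Holds on [7,9], so largest k = 2.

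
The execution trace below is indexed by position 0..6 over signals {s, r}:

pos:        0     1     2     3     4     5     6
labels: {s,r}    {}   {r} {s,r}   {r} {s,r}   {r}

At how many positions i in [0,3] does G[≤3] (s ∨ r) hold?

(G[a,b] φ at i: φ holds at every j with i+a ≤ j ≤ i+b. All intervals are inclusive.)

Evaluate at each i in [0,3]:
  i=0: ✗ (fails at j=1)
  i=1: ✗ (fails at j=1)
  i=2: ✓ (all of [2,5])
  i=3: ✓ (all of [3,6])
Positions where it holds: {2, 3} → 2.

2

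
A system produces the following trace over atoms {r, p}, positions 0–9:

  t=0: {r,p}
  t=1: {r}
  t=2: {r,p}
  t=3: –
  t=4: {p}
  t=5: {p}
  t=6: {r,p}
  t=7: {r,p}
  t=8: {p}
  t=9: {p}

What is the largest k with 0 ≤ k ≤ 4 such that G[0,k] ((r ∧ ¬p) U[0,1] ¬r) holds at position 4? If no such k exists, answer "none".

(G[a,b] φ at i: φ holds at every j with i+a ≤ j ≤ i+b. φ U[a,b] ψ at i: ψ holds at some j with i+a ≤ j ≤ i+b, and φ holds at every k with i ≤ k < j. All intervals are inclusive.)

((r ∧ ¬p) U[0,1] ¬r) must hold from j=4 onward; find where it first fails.
  j=4: holds
  j=5: holds
  j=6: fails
Holds on [4,5], so largest k = 1.

1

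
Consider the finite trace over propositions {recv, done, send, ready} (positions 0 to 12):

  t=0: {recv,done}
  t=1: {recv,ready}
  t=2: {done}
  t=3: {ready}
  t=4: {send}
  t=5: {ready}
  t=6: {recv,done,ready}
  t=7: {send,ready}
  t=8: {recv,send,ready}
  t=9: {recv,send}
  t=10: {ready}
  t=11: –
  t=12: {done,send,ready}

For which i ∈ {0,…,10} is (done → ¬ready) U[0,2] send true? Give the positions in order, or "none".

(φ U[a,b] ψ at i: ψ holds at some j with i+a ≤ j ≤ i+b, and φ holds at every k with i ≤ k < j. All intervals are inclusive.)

2, 3, 4, 7, 8, 9, 10

Evaluate at each i in [0,10]:
  i=0: ✗ (no rhs in [0,2])
  i=1: ✗ (no rhs in [1,3])
  i=2: ✓ (rhs at j=4; lhs holds on [2,3])
  i=3: ✓ (rhs at j=4; lhs holds on [3,3])
  i=4: ✓ (rhs at j=4)
  i=5: ✗ (lhs fails at k=6 before rhs at j=7)
  i=6: ✗ (lhs fails at k=6 before rhs at j=7)
  i=7: ✓ (rhs at j=7)
  i=8: ✓ (rhs at j=8)
  i=9: ✓ (rhs at j=9)
  i=10: ✓ (rhs at j=12; lhs holds on [10,11])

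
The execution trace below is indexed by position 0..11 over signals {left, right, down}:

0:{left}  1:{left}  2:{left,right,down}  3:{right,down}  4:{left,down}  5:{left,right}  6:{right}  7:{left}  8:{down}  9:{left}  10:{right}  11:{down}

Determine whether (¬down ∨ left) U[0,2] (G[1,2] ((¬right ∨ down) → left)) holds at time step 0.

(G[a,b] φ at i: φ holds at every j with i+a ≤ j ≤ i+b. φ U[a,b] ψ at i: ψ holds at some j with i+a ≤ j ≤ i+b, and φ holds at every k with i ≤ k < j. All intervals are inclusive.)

Need some j in [0,2] with G[1,2] ((¬right ∨ down) → left), and (¬down ∨ left) at every k in [0,j-1].
  j=0: G[1,2] ((¬right ∨ down) → left) holds; no prefix to check → satisfied.

Holds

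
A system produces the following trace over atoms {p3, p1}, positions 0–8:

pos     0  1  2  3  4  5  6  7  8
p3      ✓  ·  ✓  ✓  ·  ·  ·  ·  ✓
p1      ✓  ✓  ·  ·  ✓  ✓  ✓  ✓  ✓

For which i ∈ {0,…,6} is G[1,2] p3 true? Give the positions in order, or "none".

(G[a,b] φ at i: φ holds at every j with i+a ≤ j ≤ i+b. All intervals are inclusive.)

Evaluate at each i in [0,6]:
  i=0: ✗ (fails at j=1)
  i=1: ✓ (all of [2,3])
  i=2: ✗ (fails at j=4)
  i=3: ✗ (fails at j=4)
  i=4: ✗ (fails at j=5)
  i=5: ✗ (fails at j=6)
  i=6: ✗ (fails at j=7)

1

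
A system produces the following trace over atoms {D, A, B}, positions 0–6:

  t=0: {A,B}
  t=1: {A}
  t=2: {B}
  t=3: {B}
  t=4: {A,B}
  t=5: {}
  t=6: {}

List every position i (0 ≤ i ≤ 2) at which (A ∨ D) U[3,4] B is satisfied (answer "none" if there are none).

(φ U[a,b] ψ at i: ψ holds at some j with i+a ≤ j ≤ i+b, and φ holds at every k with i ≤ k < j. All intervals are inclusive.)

none

Evaluate at each i in [0,2]:
  i=0: ✗ (lhs fails at k=2 before rhs at j=3)
  i=1: ✗ (lhs fails at k=2 before rhs at j=4)
  i=2: ✗ (no rhs in [5,6])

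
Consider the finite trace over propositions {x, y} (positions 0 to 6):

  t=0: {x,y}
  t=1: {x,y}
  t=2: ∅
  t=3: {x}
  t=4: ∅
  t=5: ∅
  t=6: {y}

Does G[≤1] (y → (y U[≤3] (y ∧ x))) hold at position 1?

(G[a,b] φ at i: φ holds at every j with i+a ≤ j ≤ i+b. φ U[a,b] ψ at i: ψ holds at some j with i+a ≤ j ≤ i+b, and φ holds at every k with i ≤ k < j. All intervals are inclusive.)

Check (y → (y U[≤3] (y ∧ x))) at every j in [1,2]:
  j=1: antecedent true; consequent holds → ✓
  j=2: antecedent false → ✓
All positions satisfy it → formula holds.

Yes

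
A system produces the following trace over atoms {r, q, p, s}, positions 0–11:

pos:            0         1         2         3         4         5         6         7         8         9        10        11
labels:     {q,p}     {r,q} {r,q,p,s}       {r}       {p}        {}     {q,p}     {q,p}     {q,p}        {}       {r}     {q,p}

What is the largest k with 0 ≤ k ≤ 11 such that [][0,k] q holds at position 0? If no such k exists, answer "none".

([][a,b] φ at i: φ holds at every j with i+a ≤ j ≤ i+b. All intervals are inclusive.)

q must hold from j=0 onward; find where it first fails.
  j=0: holds
  j=1: holds
  j=2: holds
  j=3: fails
Holds on [0,2], so largest k = 2.

2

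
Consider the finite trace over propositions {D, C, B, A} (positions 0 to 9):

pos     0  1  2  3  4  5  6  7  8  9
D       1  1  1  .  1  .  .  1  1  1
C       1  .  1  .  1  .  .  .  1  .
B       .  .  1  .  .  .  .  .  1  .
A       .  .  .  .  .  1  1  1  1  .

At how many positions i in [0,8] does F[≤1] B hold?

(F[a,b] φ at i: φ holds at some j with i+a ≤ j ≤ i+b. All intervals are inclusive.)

Evaluate at each i in [0,8]:
  i=0: ✗ (none in [0,1])
  i=1: ✓ (witness j=2)
  i=2: ✓ (witness j=2)
  i=3: ✗ (none in [3,4])
  i=4: ✗ (none in [4,5])
  i=5: ✗ (none in [5,6])
  i=6: ✗ (none in [6,7])
  i=7: ✓ (witness j=8)
  i=8: ✓ (witness j=8)
Positions where it holds: {1, 2, 7, 8} → 4.

4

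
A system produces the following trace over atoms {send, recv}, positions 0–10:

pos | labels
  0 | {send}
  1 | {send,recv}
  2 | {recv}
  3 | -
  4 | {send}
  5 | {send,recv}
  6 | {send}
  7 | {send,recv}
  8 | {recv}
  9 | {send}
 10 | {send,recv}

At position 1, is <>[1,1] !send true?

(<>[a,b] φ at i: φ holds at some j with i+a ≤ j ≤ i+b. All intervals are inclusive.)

Check !send at each j in [2,2]:
  j=2: true
Found at j=2 → formula holds.

Yes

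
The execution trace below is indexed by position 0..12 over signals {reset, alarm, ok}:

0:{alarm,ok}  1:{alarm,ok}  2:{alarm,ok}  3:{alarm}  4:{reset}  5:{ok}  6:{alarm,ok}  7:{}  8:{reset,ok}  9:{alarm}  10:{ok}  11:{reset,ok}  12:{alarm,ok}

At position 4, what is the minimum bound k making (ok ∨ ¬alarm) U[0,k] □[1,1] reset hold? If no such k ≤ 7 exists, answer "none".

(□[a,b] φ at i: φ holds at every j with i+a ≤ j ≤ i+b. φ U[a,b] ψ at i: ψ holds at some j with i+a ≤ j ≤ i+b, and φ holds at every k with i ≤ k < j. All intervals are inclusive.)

Need earliest j ≥ 4 with □[1,1] reset, and (ok ∨ ¬alarm) at every k in [4,j-1].
  j=4: rhs fails.
  j=5: rhs fails.
  j=6: rhs fails.
  j=7: rhs holds; lhs holds on [4,6]. k = 3.

3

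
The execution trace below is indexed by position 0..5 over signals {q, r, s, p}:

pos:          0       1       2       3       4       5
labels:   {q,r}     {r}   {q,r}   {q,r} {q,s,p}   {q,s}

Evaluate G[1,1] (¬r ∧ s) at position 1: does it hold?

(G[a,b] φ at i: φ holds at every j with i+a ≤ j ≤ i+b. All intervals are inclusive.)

Check (¬r ∧ s) at every j in [2,2]:
  j=2: false
Fails at j=2 → formula fails.

False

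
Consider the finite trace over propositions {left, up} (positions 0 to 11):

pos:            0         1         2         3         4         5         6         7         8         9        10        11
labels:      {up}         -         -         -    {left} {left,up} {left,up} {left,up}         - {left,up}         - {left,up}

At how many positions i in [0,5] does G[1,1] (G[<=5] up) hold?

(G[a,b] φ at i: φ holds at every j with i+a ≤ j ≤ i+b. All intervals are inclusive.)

Evaluate at each i in [0,5]:
  i=0: ✗ (fails at j=1)
  i=1: ✗ (fails at j=2)
  i=2: ✗ (fails at j=3)
  i=3: ✗ (fails at j=4)
  i=4: ✗ (fails at j=5)
  i=5: ✗ (fails at j=6)
Positions where it holds: {} → 0.

0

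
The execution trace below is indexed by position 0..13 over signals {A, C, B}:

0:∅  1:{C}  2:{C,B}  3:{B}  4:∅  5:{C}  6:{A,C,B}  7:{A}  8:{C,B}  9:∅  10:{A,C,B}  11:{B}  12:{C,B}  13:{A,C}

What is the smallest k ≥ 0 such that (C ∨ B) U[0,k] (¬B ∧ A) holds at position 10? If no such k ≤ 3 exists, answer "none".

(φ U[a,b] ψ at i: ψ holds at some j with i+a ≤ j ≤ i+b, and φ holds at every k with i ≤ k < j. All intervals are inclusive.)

3

Need earliest j ≥ 10 with (¬B ∧ A), and (C ∨ B) at every k in [10,j-1].
  j=10: rhs fails.
  j=11: rhs fails.
  j=12: rhs fails.
  j=13: rhs holds; lhs holds on [10,12]. k = 3.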